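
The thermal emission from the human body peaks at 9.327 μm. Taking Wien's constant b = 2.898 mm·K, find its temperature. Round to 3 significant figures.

T ≈ 311 K

Wien's law gives T = b/λ_max = (2.898×10⁻³ m·K)/(9.327×10⁻⁶ m) = 311 K.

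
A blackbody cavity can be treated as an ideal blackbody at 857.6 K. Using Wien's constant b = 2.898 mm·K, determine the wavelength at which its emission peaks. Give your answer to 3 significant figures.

Wien's displacement law: λ_max = b/T = (2.898×10⁻³ m·K)/(857.6 K) = 3.379×10⁻⁶ m.
That is 3.38 μm, in the infrared range.

λ_max ≈ 3.38 μm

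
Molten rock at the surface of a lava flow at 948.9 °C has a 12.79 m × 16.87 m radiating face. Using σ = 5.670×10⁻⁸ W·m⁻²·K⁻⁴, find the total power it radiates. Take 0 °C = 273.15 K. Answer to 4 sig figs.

T = 948.9 °C + 273.15 = 1222.05 K.
Area A = 12.79 × 16.87 = 215.767 m².
P = σAT⁴ = 5.670×10⁻⁸ × 215.767 × (1222.05)⁴ = 2.729×10⁷ W.

P ≈ 2.729×10⁷ W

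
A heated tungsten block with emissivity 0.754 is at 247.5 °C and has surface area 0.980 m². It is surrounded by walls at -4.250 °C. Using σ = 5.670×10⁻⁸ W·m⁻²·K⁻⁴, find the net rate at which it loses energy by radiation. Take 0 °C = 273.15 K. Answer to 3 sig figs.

Net loss ≈ 2.86×10³ W

T = 247.5 °C + 273.15 = 520.65 K.
Surroundings: T = -4.250 °C + 273.15 = 268.900 K.
Area A = 0.980 m².
Net radiated power P_net = εσA(T⁴ − T₀⁴) = 0.754×5.670×10⁻⁸×0.980×(520.65⁴ − 268.900⁴).
T⁴ − T₀⁴ = 7.34824×10¹⁰ − 5.22833×10⁹ = 6.82541×10¹⁰ K⁴, so P_net = 2.86×10³ W.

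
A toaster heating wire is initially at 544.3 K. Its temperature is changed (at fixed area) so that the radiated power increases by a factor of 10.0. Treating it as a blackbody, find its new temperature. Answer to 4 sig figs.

P ∝ T⁴, so T₂/T₁ = (P₂/P₁)^(1/4) = (10.0)^(1/4) = 1.77828.
T₂ = 544.3 × 1.77828 = 967.9 K.

T₂ ≈ 967.9 K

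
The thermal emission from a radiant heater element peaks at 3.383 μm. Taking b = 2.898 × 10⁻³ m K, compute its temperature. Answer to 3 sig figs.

T ≈ 857 K

Wien's law gives T = b/λ_max = (2.898×10⁻³ m·K)/(3.383×10⁻⁶ m) = 857 K.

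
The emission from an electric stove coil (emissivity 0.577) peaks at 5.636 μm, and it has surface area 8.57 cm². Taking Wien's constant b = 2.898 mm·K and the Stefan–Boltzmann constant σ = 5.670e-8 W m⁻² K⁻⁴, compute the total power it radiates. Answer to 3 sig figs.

P ≈ 1.96 W

Wien's law: T = b/λ_max = 2.898×10⁻³/5.636×10⁻⁶ = 514.194 K.
Area A = 8.57 cm² = 8.57×10⁻⁴ m².
Then P = εσAT⁴ = 0.577×5.670×10⁻⁸×8.57×10⁻⁴×(514.194)⁴ = 1.96 W.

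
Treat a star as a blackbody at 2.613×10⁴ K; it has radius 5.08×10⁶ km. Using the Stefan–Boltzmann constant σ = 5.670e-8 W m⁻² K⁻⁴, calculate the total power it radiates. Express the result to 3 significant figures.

P ≈ 8.57×10³⁰ W

Surface area A = 4πR² = 4π(5.08×10⁹ m)² = 3.24293×10²⁰ m².
P = σAT⁴ = 5.670×10⁻⁸ × 3.24293×10²⁰ × (2.613×10⁴)⁴ = 8.57×10³⁰ W.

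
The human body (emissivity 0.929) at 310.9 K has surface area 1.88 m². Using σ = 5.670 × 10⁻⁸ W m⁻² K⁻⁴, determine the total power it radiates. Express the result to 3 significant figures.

P ≈ 925 W

Area A = 1.88 m².
P = εσAT⁴ = 0.929 × 5.670×10⁻⁸ × 1.88 × (310.9)⁴ = 925 W.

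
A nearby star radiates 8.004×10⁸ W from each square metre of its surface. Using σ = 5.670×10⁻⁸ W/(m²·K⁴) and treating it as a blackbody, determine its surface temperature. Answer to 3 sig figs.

T ≈ 1.09×10⁴ K

I = σT⁴, so T = (I/σ)^(1/4) = (8.004×10⁸/(5.670×10⁻⁸))^(1/4) = 1.09×10⁴ K.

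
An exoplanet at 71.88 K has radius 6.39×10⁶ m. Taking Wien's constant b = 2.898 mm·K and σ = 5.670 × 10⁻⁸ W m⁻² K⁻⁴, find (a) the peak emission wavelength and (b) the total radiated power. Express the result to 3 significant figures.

λ_max ≈ 40.3 μm; P ≈ 7.77×10¹⁴ W

(a) λ_max = b/T = 2.898×10⁻³/71.88 = 4.032×10⁻⁵ m = 40.3 μm.
Surface area A = 4πR² = 4π(6.39×10⁶ m)² = 5.13111×10¹⁴ m².
(b) P = σAT⁴ = 5.670×10⁻⁸×5.13111×10¹⁴×(71.88)⁴ = 7.77×10¹⁴ W.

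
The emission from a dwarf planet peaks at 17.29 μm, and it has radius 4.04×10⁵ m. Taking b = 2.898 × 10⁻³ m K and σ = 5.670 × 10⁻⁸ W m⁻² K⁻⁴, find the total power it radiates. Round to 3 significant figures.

Wien's law: T = b/λ_max = 2.898×10⁻³/1.729×10⁻⁵ = 167.611 K.
Surface area A = 4πR² = 4π(4.04×10⁵ m)² = 2.05103×10¹² m².
Then P = σAT⁴ = 5.670×10⁻⁸×2.05103×10¹²×(167.611)⁴ = 9.18×10¹³ W.

P ≈ 9.18×10¹³ W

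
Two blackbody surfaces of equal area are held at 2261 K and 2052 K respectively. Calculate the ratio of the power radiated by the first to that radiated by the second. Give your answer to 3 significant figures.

With equal areas, P₁/P₂ = (T₁/T₂)⁴ = (2261/2052)⁴ = 1.47.

P₁/P₂ ≈ 1.47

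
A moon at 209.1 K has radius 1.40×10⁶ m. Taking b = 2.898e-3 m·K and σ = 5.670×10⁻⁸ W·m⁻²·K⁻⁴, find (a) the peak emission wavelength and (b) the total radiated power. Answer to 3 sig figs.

(a) λ_max = b/T = 2.898×10⁻³/209.1 = 1.386×10⁻⁵ m = 13.9 μm.
Surface area A = 4πR² = 4π(1.40×10⁶ m)² = 2.46301×10¹³ m².
(b) P = σAT⁴ = 5.670×10⁻⁸×2.46301×10¹³×(209.1)⁴ = 2.67×10¹⁵ W.

λ_max ≈ 13.9 μm; P ≈ 2.67×10¹⁵ W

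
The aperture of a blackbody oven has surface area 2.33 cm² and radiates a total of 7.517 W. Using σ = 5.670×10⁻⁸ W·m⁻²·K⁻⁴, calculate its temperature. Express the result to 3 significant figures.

Area A = 2.33 cm² = 2.33×10⁻⁴ m².
P = σAT⁴ ⇒ T = (P/(σA))^(1/4) = (7.517/(5.670×10⁻⁸×2.33×10⁻⁴))^(1/4) = 869 K.

T ≈ 869 K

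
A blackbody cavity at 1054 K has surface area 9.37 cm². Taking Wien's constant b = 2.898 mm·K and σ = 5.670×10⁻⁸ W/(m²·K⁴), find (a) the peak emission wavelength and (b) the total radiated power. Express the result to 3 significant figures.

λ_max ≈ 2.75×10³ nm; P ≈ 65.6 W

(a) λ_max = b/T = 2.898×10⁻³/1054 = 2.750×10⁻⁶ m = 2.75×10³ nm.
Area A = 9.37 cm² = 9.37×10⁻⁴ m².
(b) P = σAT⁴ = 5.670×10⁻⁸×9.37×10⁻⁴×(1054)⁴ = 65.6 W.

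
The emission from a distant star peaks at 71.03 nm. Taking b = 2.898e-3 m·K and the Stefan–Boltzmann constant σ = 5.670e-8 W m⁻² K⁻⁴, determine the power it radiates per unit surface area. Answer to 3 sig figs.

I ≈ 1.57×10¹¹ W/m²

Wien's law: T = b/λ_max = 2.898×10⁻³/7.103×10⁻⁸ = 40799.7 K.
Then I = σT⁴ = 5.670×10⁻⁸×(40799.7)⁴ = 1.57×10¹¹ W/m².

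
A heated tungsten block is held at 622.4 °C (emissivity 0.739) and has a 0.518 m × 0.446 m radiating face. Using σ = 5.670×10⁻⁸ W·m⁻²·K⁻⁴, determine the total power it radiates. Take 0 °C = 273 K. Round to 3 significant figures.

P ≈ 6.22×10³ W

T = 622.4 °C + 273 = 895.4 K.
Area A = 0.518 × 0.446 = 0.231028 m².
P = εσAT⁴ = 0.739 × 5.670×10⁻⁸ × 0.231028 × (895.4)⁴ = 6.22×10³ W.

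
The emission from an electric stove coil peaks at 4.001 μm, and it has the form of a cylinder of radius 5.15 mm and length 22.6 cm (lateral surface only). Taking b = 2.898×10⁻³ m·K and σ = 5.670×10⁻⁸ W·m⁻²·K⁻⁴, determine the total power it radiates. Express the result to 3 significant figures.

Wien's law: T = b/λ_max = 2.898×10⁻³/4.001×10⁻⁶ = 724.319 K.
Lateral area A = 2πrL = 2π×5.15×10⁻³×0.226 = 7.31300×10⁻³ m².
Then P = σAT⁴ = 5.670×10⁻⁸×7.31300×10⁻³×(724.319)⁴ = 114 W.

P ≈ 114 W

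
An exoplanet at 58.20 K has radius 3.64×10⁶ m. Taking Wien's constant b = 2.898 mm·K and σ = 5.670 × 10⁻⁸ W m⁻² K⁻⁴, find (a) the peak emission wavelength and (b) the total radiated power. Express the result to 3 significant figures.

λ_max ≈ 49.8 μm; P ≈ 1.08×10¹⁴ W

(a) λ_max = b/T = 2.898×10⁻³/58.20 = 4.979×10⁻⁵ m = 49.8 μm.
Surface area A = 4πR² = 4π(3.64×10⁶ m)² = 1.66499×10¹⁴ m².
(b) P = σAT⁴ = 5.670×10⁻⁸×1.66499×10¹⁴×(58.20)⁴ = 1.08×10¹⁴ W.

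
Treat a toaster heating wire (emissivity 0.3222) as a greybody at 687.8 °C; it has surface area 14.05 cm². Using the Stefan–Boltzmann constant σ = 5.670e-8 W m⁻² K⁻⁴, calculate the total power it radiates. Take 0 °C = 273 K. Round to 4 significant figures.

T = 687.8 °C + 273 = 960.8 K.
Area A = 14.05 cm² = 1.405×10⁻³ m².
P = εσAT⁴ = 0.3222 × 5.670×10⁻⁸ × 1.405×10⁻³ × (960.8)⁴ = 21.87 W.

P ≈ 21.87 W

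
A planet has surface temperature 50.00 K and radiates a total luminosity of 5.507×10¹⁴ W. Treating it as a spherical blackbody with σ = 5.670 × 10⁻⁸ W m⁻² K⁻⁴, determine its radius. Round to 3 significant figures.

R ≈ 1.11×10⁷ m

L = 4πR²σT⁴ ⇒ R = √(L/(4πσT⁴)).
σT⁴ = 0.354375 W/m², so R = √(5.507×10¹⁴/(4π×0.354375)) = 1.11×10⁷ m.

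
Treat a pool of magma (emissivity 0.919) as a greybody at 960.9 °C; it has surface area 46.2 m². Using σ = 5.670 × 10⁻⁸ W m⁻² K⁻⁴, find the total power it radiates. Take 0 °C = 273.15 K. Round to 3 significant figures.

T = 960.9 °C + 273.15 = 1234.05 K.
Area A = 46.2 m².
P = εσAT⁴ = 0.919 × 5.670×10⁻⁸ × 46.2 × (1234.05)⁴ = 5.58×10⁶ W.

P ≈ 5.58×10⁶ W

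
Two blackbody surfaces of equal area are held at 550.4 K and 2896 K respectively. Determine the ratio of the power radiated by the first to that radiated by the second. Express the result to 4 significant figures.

With equal areas, P₁/P₂ = (T₁/T₂)⁴ = (550.4/2896)⁴ = 1.305×10⁻³.

P₁/P₂ ≈ 1.305×10⁻³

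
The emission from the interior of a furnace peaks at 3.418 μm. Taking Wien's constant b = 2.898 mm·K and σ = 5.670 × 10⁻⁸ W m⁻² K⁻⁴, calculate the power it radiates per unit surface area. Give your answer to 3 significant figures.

I ≈ 2.93×10⁴ W/m²

Wien's law: T = b/λ_max = 2.898×10⁻³/3.418×10⁻⁶ = 847.864 K.
Then I = σT⁴ = 5.670×10⁻⁸×(847.864)⁴ = 2.93×10⁴ W/m².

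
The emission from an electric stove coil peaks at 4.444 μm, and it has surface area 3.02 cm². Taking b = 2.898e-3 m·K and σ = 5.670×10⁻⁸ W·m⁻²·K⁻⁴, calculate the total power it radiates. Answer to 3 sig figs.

Wien's law: T = b/λ_max = 2.898×10⁻³/4.444×10⁻⁶ = 652.115 K.
Area A = 3.02 cm² = 3.02×10⁻⁴ m².
Then P = σAT⁴ = 5.670×10⁻⁸×3.02×10⁻⁴×(652.115)⁴ = 3.10 W.

P ≈ 3.10 W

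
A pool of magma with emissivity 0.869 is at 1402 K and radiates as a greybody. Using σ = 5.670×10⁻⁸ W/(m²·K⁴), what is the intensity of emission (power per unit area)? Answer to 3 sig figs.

I ≈ 1.90×10⁵ W/m²

Stefan–Boltzmann: I = εσT⁴ = 0.869 × 5.670×10⁻⁸ × (1402)⁴ = 1.90×10⁵ W/m².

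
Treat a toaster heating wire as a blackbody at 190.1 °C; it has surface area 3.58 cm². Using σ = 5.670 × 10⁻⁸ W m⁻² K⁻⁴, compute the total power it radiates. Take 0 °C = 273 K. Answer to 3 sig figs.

P ≈ 0.934 W

T = 190.1 °C + 273 = 463.1 K.
Area A = 3.58 cm² = 3.58×10⁻⁴ m².
P = σAT⁴ = 5.670×10⁻⁸ × 3.58×10⁻⁴ × (463.1)⁴ = 0.934 W.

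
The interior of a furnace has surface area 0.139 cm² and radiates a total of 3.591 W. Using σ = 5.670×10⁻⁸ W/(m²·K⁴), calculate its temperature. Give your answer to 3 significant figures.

T ≈ 1.46×10³ K

Area A = 0.139 cm² = 1.39×10⁻⁵ m².
P = σAT⁴ ⇒ T = (P/(σA))^(1/4) = (3.591/(5.670×10⁻⁸×1.39×10⁻⁵))^(1/4) = 1.46×10³ K.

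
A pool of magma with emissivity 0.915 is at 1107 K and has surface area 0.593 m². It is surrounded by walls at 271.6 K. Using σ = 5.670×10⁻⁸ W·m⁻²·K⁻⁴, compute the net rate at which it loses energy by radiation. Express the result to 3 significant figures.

Area A = 0.593 m².
Net radiated power P_net = εσA(T⁴ − T₀⁴) = 0.915×5.670×10⁻⁸×0.593×(1107⁴ − 271.6⁴).
T⁴ − T₀⁴ = 1.50173×10¹² − 5.44151×10⁹ = 1.49629×10¹² K⁴, so P_net = 4.60×10⁴ W.

Net loss ≈ 4.60×10⁴ W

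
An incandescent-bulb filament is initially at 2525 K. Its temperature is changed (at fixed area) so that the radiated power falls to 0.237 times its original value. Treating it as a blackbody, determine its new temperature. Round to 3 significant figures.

P ∝ T⁴, so T₂/T₁ = (P₂/P₁)^(1/4) = (0.237)^(1/4) = 0.697730.
T₂ = 2525 × 0.697730 = 1.76×10³ K.

T₂ ≈ 1.76×10³ K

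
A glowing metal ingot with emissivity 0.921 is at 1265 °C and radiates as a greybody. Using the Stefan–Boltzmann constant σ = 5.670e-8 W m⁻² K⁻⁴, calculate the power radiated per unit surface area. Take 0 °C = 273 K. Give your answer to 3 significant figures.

T = 1265 °C + 273 = 1538 K.
Stefan–Boltzmann: I = εσT⁴ = 0.921 × 5.670×10⁻⁸ × (1538)⁴ = 2.92×10⁵ W/m².

I ≈ 2.92×10⁵ W/m²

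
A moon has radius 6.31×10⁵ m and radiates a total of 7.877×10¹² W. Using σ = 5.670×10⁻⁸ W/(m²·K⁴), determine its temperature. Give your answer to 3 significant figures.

T ≈ 72.6 K

Surface area A = 4πR² = 4π(6.31×10⁵ m)² = 5.00344×10¹² m².
P = σAT⁴ ⇒ T = (P/(σA))^(1/4) = (7.877×10¹²/(5.670×10⁻⁸×5.00344×10¹²))^(1/4) = 72.6 K.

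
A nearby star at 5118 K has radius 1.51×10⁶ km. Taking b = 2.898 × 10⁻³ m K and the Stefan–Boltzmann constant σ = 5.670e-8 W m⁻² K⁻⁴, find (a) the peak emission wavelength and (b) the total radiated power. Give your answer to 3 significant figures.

(a) λ_max = b/T = 2.898×10⁻³/5118 = 5.662×10⁻⁷ m = 0.566 μm.
Surface area A = 4πR² = 4π(1.51×10⁹ m)² = 2.86526×10¹⁹ m².
(b) P = σAT⁴ = 5.670×10⁻⁸×2.86526×10¹⁹×(5118)⁴ = 1.11×10²⁷ W.

λ_max ≈ 0.566 μm; P ≈ 1.11×10²⁷ W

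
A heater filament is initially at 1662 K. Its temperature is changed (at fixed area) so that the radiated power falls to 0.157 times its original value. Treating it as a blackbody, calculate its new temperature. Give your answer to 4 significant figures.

T₂ ≈ 1046 K

P ∝ T⁴, so T₂/T₁ = (P₂/P₁)^(1/4) = (0.157)^(1/4) = 0.629470.
T₂ = 1662 × 0.629470 = 1046 K.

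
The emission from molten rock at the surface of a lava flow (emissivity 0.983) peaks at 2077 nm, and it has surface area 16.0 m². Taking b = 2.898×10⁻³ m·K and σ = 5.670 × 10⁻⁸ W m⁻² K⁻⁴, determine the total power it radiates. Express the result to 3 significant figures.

Wien's law: T = b/λ_max = 2.898×10⁻³/2.077×10⁻⁶ = 1395.28 K.
Area A = 16.0 m².
Then P = εσAT⁴ = 0.983×5.670×10⁻⁸×16.0×(1395.28)⁴ = 3.38×10⁶ W.

P ≈ 3.38×10⁶ W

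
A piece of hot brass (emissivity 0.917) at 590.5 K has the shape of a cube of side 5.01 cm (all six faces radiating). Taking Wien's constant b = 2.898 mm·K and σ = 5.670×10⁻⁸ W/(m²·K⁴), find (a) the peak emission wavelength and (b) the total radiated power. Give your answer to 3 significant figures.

λ_max ≈ 4.91 μm; P ≈ 95.2 W

(a) λ_max = b/T = 2.898×10⁻³/590.5 = 4.908×10⁻⁶ m = 4.91 μm.
Area A = 6s² = 6×(0.0501 m)² = 0.0150601 m².
(b) P = εσAT⁴ = 0.917×5.670×10⁻⁸×0.0150601×(590.5)⁴ = 95.2 W.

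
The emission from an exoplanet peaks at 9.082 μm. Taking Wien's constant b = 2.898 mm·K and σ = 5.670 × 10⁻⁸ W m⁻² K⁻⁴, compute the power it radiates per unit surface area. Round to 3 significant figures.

I ≈ 588 W/m²

Wien's law: T = b/λ_max = 2.898×10⁻³/9.082×10⁻⁶ = 319.093 K.
Then I = σT⁴ = 5.670×10⁻⁸×(319.093)⁴ = 588 W/m².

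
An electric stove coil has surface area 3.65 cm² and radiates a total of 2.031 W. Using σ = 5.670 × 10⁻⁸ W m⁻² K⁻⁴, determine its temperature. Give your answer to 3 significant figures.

Area A = 3.65 cm² = 3.65×10⁻⁴ m².
P = σAT⁴ ⇒ T = (P/(σA))^(1/4) = (2.031/(5.670×10⁻⁸×3.65×10⁻⁴))^(1/4) = 560 K.

T ≈ 560 K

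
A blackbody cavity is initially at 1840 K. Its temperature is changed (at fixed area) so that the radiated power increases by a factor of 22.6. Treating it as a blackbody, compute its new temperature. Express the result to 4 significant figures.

T₂ ≈ 4012 K

P ∝ T⁴, so T₂/T₁ = (P₂/P₁)^(1/4) = (22.6)^(1/4) = 2.18035.
T₂ = 1840 × 2.18035 = 4012 K.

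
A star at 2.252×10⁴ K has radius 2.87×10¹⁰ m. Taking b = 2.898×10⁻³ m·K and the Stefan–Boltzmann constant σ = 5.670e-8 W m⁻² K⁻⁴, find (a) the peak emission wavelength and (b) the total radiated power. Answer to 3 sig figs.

λ_max ≈ 129 nm; P ≈ 1.51×10³² W

(a) λ_max = b/T = 2.898×10⁻³/2.252×10⁴ = 1.287×10⁻⁷ m = 129 nm.
Surface area A = 4πR² = 4π(2.87×10¹⁰ m)² = 1.03508×10²² m².
(b) P = σAT⁴ = 5.670×10⁻⁸×1.03508×10²²×(2.252×10⁴)⁴ = 1.51×10³² W.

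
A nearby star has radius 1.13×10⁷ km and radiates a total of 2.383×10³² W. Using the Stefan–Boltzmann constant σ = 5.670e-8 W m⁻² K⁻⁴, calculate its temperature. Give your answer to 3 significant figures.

T ≈ 4.02×10⁴ K

Surface area A = 4πR² = 4π(1.13×10¹⁰ m)² = 1.60460×10²¹ m².
P = σAT⁴ ⇒ T = (P/(σA))^(1/4) = (2.383×10³²/(5.670×10⁻⁸×1.60460×10²¹))^(1/4) = 4.02×10⁴ K.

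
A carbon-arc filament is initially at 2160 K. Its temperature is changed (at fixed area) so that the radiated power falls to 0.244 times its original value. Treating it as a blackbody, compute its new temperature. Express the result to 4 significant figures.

T₂ ≈ 1518 K

P ∝ T⁴, so T₂/T₁ = (P₂/P₁)^(1/4) = (0.244)^(1/4) = 0.702825.
T₂ = 2160 × 0.702825 = 1518 K.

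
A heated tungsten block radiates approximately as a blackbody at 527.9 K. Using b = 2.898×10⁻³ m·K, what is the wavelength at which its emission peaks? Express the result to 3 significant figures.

λ_max ≈ 5.49 μm

Wien's displacement law: λ_max = b/T = (2.898×10⁻³ m·K)/(527.9 K) = 5.490×10⁻⁶ m.
That is 5.49 μm, in the infrared range.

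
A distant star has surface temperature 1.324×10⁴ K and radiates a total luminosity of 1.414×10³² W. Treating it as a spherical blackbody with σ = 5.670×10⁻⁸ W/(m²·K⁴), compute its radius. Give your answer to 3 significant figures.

L = 4πR²σT⁴ ⇒ R = √(L/(4πσT⁴)).
σT⁴ = 1.74235×10⁹ W/m², so R = √(1.414×10³²/(4π×1.74235×10⁹)) = 8.04×10¹⁰ m.

R ≈ 8.04×10¹⁰ m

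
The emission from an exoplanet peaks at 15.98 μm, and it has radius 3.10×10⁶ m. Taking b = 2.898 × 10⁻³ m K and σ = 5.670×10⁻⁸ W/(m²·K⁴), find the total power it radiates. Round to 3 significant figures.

P ≈ 7.41×10¹⁵ W

Wien's law: T = b/λ_max = 2.898×10⁻³/1.598×10⁻⁵ = 181.352 K.
Surface area A = 4πR² = 4π(3.10×10⁶ m)² = 1.20763×10¹⁴ m².
Then P = σAT⁴ = 5.670×10⁻⁸×1.20763×10¹⁴×(181.352)⁴ = 7.41×10¹⁵ W.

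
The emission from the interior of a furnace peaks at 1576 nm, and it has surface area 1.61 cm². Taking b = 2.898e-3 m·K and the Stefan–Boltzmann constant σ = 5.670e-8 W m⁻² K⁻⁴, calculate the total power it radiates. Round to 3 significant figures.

P ≈ 104 W

Wien's law: T = b/λ_max = 2.898×10⁻³/1.576×10⁻⁶ = 1838.83 K.
Area A = 1.61 cm² = 1.61×10⁻⁴ m².
Then P = σAT⁴ = 5.670×10⁻⁸×1.61×10⁻⁴×(1838.83)⁴ = 104 W.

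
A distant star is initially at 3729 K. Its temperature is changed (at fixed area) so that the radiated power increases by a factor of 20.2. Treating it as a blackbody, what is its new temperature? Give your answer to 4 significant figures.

T₂ ≈ 7906 K

P ∝ T⁴, so T₂/T₁ = (P₂/P₁)^(1/4) = (20.2)^(1/4) = 2.12001.
T₂ = 3729 × 2.12001 = 7906 K.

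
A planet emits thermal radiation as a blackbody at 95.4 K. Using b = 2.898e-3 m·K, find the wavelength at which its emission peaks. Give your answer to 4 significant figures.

Wien's displacement law: λ_max = b/T = (2.898×10⁻³ m·K)/(95.4 K) = 3.0377×10⁻⁵ m.
That is 30.38 μm, in the infrared range.

λ_max ≈ 30.38 μm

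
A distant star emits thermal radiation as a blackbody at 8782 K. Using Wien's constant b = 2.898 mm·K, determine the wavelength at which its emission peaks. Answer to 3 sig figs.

Wien's displacement law: λ_max = b/T = (2.898×10⁻³ m·K)/(8782 K) = 3.300×10⁻⁷ m.
That is 330 nm, in the ultraviolet range.

λ_max ≈ 330 nm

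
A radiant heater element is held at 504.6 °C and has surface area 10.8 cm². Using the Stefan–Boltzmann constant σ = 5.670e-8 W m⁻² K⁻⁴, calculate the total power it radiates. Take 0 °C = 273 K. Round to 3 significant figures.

T = 504.6 °C + 273 = 777.6 K.
Area A = 10.8 cm² = 1.08×10⁻³ m².
P = σAT⁴ = 5.670×10⁻⁸ × 1.08×10⁻³ × (777.6)⁴ = 22.4 W.

P ≈ 22.4 W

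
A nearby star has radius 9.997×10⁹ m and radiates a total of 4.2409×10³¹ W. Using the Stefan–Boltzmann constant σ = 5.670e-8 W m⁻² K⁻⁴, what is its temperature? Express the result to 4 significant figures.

Surface area A = 4πR² = 4π(9.997×10⁹ m)² = 1.25588×10²¹ m².
P = σAT⁴ ⇒ T = (P/(σA))^(1/4) = (4.2409×10³¹/(5.670×10⁻⁸×1.25588×10²¹))^(1/4) = 2.778×10⁴ K.

T ≈ 2.778×10⁴ K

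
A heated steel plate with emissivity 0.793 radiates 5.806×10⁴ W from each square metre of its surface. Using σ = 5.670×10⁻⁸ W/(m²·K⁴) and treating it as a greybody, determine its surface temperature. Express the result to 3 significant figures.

T ≈ 1.07×10³ K

I = εσT⁴, so T = (I/εσ)^(1/4) = (5.806×10⁴/(0.793×5.670×10⁻⁸))^(1/4) = 1.07×10³ K.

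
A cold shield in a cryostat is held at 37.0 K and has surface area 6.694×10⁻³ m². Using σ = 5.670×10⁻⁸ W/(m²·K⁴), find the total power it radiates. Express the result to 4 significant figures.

P ≈ 7.113×10⁻⁴ W

Area A = 6.694×10⁻³ m².
P = σAT⁴ = 5.670×10⁻⁸ × 6.694×10⁻³ × (37.0)⁴ = 7.113×10⁻⁴ W.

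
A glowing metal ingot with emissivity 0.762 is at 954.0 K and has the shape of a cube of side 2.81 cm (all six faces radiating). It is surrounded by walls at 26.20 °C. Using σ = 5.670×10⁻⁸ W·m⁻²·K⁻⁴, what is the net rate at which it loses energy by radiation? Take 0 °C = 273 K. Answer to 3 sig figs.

Net loss ≈ 168 W

Surroundings: T = 26.20 °C + 273 = 299.20 K.
Area A = 6s² = 6×(0.0281 m)² = 4.73766×10⁻³ m².
Net radiated power P_net = εσA(T⁴ − T₀⁴) = 0.762×5.670×10⁻⁸×4.73766×10⁻³×(954.0⁴ − 299.20⁴).
T⁴ − T₀⁴ = 8.28311×10¹¹ − 8.01394×10⁹ = 8.20297×10¹¹ K⁴, so P_net = 168 W.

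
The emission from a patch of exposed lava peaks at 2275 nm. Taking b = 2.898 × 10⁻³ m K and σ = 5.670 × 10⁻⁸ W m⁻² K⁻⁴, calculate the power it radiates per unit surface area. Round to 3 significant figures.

Wien's law: T = b/λ_max = 2.898×10⁻³/2.275×10⁻⁶ = 1273.85 K.
Then I = σT⁴ = 5.670×10⁻⁸×(1273.85)⁴ = 1.49×10⁵ W/m².

I ≈ 1.49×10⁵ W/m²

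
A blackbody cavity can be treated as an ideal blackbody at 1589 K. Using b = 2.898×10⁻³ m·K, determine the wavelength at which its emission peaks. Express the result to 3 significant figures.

λ_max ≈ 1.82×10³ nm

Wien's displacement law: λ_max = b/T = (2.898×10⁻³ m·K)/(1589 K) = 1.824×10⁻⁶ m.
That is 1.82×10³ nm, in the infrared range.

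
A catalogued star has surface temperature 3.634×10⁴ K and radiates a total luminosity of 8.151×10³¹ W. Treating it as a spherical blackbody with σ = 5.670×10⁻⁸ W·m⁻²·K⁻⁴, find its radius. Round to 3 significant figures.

R ≈ 8.10×10⁹ m

L = 4πR²σT⁴ ⇒ R = √(L/(4πσT⁴)).
σT⁴ = 9.88833×10¹⁰ W/m², so R = √(8.151×10³¹/(4π×9.88833×10¹⁰)) = 8.10×10⁹ m.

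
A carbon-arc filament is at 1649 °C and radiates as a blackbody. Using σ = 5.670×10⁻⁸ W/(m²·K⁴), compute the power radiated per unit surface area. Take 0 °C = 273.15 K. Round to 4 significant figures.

I ≈ 7.740×10⁵ W/m²

T = 1649 °C + 273.15 = 1922.15 K.
Stefan–Boltzmann: I = σT⁴ = 5.670×10⁻⁸ × (1922.15)⁴ = 7.740×10⁵ W/m².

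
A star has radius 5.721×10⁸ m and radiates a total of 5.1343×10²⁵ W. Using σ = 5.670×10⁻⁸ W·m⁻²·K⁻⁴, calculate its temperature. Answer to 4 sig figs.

Surface area A = 4πR² = 4π(5.721×10⁸ m)² = 4.11295×10¹⁸ m².
P = σAT⁴ ⇒ T = (P/(σA))^(1/4) = (5.1343×10²⁵/(5.670×10⁻⁸×4.11295×10¹⁸))^(1/4) = 3852 K.

T ≈ 3852 K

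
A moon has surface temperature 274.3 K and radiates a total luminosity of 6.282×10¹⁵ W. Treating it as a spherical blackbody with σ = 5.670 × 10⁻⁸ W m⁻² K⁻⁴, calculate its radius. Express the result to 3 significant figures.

R ≈ 1.25×10⁶ m

L = 4πR²σT⁴ ⇒ R = √(L/(4πσT⁴)).
σT⁴ = 320.986 W/m², so R = √(6.282×10¹⁵/(4π×320.986)) = 1.25×10⁶ m.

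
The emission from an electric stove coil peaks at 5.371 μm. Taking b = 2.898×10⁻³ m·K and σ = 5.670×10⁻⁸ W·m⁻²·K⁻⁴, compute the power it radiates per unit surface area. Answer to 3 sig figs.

I ≈ 4.81×10³ W/m²

Wien's law: T = b/λ_max = 2.898×10⁻³/5.371×10⁻⁶ = 539.564 K.
Then I = σT⁴ = 5.670×10⁻⁸×(539.564)⁴ = 4.81×10³ W/m².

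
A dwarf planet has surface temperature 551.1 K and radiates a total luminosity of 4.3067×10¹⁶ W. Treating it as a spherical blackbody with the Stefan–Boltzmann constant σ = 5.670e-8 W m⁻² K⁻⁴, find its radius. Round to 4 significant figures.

R ≈ 8.095×10⁵ m

L = 4πR²σT⁴ ⇒ R = √(L/(4πσT⁴)).
σT⁴ = 5230.04 W/m², so R = √(4.3067×10¹⁶/(4π×5230.04)) = 8.095×10⁵ m.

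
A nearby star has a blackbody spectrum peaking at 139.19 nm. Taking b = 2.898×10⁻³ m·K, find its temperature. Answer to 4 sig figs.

Wien's law gives T = b/λ_max = (2.898×10⁻³ m·K)/(1.3919×10⁻⁷ m) = 2.082×10⁴ K.

T ≈ 2.082×10⁴ K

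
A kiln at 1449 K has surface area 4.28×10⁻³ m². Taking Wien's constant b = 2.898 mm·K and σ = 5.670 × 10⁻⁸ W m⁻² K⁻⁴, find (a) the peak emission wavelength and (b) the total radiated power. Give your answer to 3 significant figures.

λ_max ≈ 2.00×10³ nm; P ≈ 1.07×10³ W

(a) λ_max = b/T = 2.898×10⁻³/1449 = 2.000×10⁻⁶ m = 2.00×10³ nm.
Area A = 4.28×10⁻³ m².
(b) P = σAT⁴ = 5.670×10⁻⁸×4.28×10⁻³×(1449)⁴ = 1.07×10³ W.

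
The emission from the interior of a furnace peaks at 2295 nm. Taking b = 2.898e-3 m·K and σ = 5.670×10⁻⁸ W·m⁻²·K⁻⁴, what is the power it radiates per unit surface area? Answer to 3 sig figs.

Wien's law: T = b/λ_max = 2.898×10⁻³/2.295×10⁻⁶ = 1262.75 K.
Then I = σT⁴ = 5.670×10⁻⁸×(1262.75)⁴ = 1.44×10⁵ W/m².

I ≈ 1.44×10⁵ W/m²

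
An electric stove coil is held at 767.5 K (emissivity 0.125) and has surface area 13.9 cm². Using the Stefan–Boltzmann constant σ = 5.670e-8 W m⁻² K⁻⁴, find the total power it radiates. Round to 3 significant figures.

Area A = 13.9 cm² = 1.39×10⁻³ m².
P = εσAT⁴ = 0.125 × 5.670×10⁻⁸ × 1.39×10⁻³ × (767.5)⁴ = 3.42 W.

P ≈ 3.42 W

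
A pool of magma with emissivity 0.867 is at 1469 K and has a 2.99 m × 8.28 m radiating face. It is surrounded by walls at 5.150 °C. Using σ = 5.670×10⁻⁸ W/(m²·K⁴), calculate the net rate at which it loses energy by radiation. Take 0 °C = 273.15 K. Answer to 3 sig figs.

Surroundings: T = 5.150 °C + 273.15 = 278.300 K.
Area A = 2.99 × 8.28 = 24.7572 m².
Net radiated power P_net = εσA(T⁴ − T₀⁴) = 0.867×5.670×10⁻⁸×24.7572×(1469⁴ − 278.300⁴).
T⁴ − T₀⁴ = 4.65680×10¹² − 5.99864×10⁹ = 4.65080×10¹² K⁴, so P_net = 5.66×10⁶ W.

Net loss ≈ 5.66×10⁶ W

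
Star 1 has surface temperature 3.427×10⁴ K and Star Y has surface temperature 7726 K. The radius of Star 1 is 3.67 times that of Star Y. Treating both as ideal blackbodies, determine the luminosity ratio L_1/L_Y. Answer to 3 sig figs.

L ∝ R²T⁴, so L_1/L_Y = (R_1/R_Y)²(T_1/T_Y)⁴ = (3.67)² × (3.427×10⁴/7726)⁴ = 13.4689 × 387.113 = 5.21×10³.

L_1/L_Y ≈ 5.21×10³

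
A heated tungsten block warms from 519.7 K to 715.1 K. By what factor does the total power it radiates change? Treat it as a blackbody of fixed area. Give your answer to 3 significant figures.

P₂/P₁ ≈ 3.58

P ∝ T⁴, so P₂/P₁ = (T₂/T₁)⁴ = (715.1/519.7)⁴ = (1.37599)⁴ = 3.58.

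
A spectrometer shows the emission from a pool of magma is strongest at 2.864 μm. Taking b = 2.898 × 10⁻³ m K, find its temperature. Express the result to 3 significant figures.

T ≈ 1.01×10³ K

Wien's law gives T = b/λ_max = (2.898×10⁻³ m·K)/(2.864×10⁻⁶ m) = 1.01×10³ K.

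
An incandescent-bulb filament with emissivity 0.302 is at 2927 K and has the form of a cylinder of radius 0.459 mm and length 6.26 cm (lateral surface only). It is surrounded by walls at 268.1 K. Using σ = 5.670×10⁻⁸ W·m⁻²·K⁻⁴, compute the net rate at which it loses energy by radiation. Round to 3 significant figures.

Lateral area A = 2πrL = 2π×4.59×10⁻⁴×0.0626 = 1.80537×10⁻⁴ m².
Net radiated power P_net = εσA(T⁴ − T₀⁴) = 0.302×5.670×10⁻⁸×1.80537×10⁻⁴×(2927⁴ − 268.1⁴).
T⁴ − T₀⁴ = 7.33991×10¹³ − 5.16639×10⁹ = 7.33939×10¹³ K⁴, so P_net = 227 W.

Net loss ≈ 227 W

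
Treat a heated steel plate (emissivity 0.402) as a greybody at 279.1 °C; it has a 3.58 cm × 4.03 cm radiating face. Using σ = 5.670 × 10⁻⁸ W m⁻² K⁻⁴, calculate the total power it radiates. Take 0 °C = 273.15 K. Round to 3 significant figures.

T = 279.1 °C + 273.15 = 552.25 K.
Area A = 0.0358 × 0.0403 = 1.44274×10⁻³ m².
P = εσAT⁴ = 0.402 × 5.670×10⁻⁸ × 1.44274×10⁻³ × (552.25)⁴ = 3.06 W.

P ≈ 3.06 W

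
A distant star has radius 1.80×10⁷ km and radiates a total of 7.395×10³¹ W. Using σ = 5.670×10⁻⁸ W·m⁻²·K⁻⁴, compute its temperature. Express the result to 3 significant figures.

T ≈ 2.38×10⁴ K

Surface area A = 4πR² = 4π(1.80×10¹⁰ m)² = 4.07150×10²¹ m².
P = σAT⁴ ⇒ T = (P/(σA))^(1/4) = (7.395×10³¹/(5.670×10⁻⁸×4.07150×10²¹))^(1/4) = 2.38×10⁴ K.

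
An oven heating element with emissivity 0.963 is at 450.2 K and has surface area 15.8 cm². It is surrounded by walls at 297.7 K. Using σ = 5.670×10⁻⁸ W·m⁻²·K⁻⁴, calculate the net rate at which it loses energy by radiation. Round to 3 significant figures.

Area A = 15.8 cm² = 1.58×10⁻³ m².
Net radiated power P_net = εσA(T⁴ − T₀⁴) = 0.963×5.670×10⁻⁸×1.58×10⁻³×(450.2⁴ − 297.7⁴).
T⁴ − T₀⁴ = 4.10792×10¹⁰ − 7.85444×10⁹ = 3.32248×10¹⁰ K⁴, so P_net = 2.87 W.

Net loss ≈ 2.87 W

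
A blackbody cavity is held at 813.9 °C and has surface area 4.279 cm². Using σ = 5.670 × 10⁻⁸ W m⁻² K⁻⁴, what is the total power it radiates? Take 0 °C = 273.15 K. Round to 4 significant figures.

P ≈ 33.88 W

T = 813.9 °C + 273.15 = 1087.05 K.
Area A = 4.279 cm² = 4.279×10⁻⁴ m².
P = σAT⁴ = 5.670×10⁻⁸ × 4.279×10⁻⁴ × (1087.05)⁴ = 33.88 W.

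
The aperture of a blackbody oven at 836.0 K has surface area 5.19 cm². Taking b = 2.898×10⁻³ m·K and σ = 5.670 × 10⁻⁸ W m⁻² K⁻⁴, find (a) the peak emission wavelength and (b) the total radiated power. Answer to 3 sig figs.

λ_max ≈ 3.47 μm; P ≈ 14.4 W

(a) λ_max = b/T = 2.898×10⁻³/836.0 = 3.467×10⁻⁶ m = 3.47 μm.
Area A = 5.19 cm² = 5.19×10⁻⁴ m².
(b) P = σAT⁴ = 5.670×10⁻⁸×5.19×10⁻⁴×(836.0)⁴ = 14.4 W.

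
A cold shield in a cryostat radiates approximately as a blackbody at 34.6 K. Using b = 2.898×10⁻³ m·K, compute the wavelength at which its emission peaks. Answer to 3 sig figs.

Wien's displacement law: λ_max = b/T = (2.898×10⁻³ m·K)/(34.6 K) = 8.376×10⁻⁵ m.
That is 83.8 μm, in the infrared range.

λ_max ≈ 83.8 μm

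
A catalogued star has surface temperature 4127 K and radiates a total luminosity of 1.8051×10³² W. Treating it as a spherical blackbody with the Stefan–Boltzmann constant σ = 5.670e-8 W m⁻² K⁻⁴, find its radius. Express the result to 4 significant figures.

R ≈ 9.345×10¹¹ m

L = 4πR²σT⁴ ⇒ R = √(L/(4πσT⁴)).
σT⁴ = 1.64483×10⁷ W/m², so R = √(1.8051×10³²/(4π×1.64483×10⁷)) = 9.345×10¹¹ m.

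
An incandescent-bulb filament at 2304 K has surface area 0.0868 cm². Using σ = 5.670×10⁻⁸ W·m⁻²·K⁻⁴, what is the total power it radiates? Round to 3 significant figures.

P ≈ 13.9 W

Area A = 0.0868 cm² = 8.68×10⁻⁶ m².
P = σAT⁴ = 5.670×10⁻⁸ × 8.68×10⁻⁶ × (2304)⁴ = 13.9 W.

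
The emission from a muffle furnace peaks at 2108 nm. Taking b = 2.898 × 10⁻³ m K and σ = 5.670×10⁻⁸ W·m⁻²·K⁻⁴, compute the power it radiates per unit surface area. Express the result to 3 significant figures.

I ≈ 2.03×10⁵ W/m²

Wien's law: T = b/λ_max = 2.898×10⁻³/2.108×10⁻⁶ = 1374.76 K.
Then I = σT⁴ = 5.670×10⁻⁸×(1374.76)⁴ = 2.03×10⁵ W/m².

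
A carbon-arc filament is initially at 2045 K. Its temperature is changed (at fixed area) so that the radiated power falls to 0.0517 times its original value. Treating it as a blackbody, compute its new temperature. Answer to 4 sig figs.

T₂ ≈ 975.1 K

P ∝ T⁴, so T₂/T₁ = (P₂/P₁)^(1/4) = (0.0517)^(1/4) = 0.476840.
T₂ = 2045 × 0.476840 = 975.1 K.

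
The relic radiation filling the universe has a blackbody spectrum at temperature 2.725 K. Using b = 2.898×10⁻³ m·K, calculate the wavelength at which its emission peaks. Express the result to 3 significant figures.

λ_max ≈ 1.06 mm

Wien's displacement law: λ_max = b/T = (2.898×10⁻³ m·K)/(2.725 K) = 1.063×10⁻³ m.
That is 1.06 mm, in the microwave range.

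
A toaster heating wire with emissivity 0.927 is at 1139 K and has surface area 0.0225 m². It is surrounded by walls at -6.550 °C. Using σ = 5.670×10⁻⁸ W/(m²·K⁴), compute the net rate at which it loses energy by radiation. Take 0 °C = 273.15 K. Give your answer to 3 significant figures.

Surroundings: T = -6.550 °C + 273.15 = 266.600 K.
Area A = 0.0225 m².
Net radiated power P_net = εσA(T⁴ − T₀⁴) = 0.927×5.670×10⁻⁸×0.0225×(1139⁴ − 266.600⁴).
T⁴ − T₀⁴ = 1.68304×10¹² − 5.05174×10⁹ = 1.67799×10¹² K⁴, so P_net = 1.98×10³ W.

Net loss ≈ 1.98×10³ W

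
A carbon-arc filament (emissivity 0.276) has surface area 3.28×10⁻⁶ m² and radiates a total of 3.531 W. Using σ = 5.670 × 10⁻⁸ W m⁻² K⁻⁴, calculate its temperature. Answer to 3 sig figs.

Area A = 3.28×10⁻⁶ m².
P = εσAT⁴ ⇒ T = (P/(εσA))^(1/4) = (3.531/(0.276×5.670×10⁻⁸×3.28×10⁻⁶))^(1/4) = 2.88×10³ K.

T ≈ 2.88×10³ K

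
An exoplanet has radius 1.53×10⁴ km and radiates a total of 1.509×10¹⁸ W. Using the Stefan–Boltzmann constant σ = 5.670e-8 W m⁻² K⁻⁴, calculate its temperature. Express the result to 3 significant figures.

Surface area A = 4πR² = 4π(1.53×10⁷ m)² = 2.94166×10¹⁵ m².
P = σAT⁴ ⇒ T = (P/(σA))^(1/4) = (1.509×10¹⁸/(5.670×10⁻⁸×2.94166×10¹⁵))^(1/4) = 308 K.

T ≈ 308 K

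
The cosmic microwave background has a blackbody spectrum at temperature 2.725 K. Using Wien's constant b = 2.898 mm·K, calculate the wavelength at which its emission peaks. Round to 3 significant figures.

λ_max ≈ 1.06 mm

Wien's displacement law: λ_max = b/T = (2.898×10⁻³ m·K)/(2.725 K) = 1.063×10⁻³ m.
That is 1.06 mm, in the microwave range.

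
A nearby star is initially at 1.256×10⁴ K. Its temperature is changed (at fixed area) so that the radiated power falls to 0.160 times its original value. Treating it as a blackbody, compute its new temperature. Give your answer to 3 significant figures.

T₂ ≈ 7.94×10³ K

P ∝ T⁴, so T₂/T₁ = (P₂/P₁)^(1/4) = (0.160)^(1/4) = 0.632456.
T₂ = 1.256×10⁴ × 0.632456 = 7.94×10³ K.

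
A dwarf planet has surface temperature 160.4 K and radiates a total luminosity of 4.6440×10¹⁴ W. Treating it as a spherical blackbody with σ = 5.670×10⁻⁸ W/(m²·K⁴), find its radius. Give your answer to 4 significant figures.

R ≈ 9.923×10⁵ m

L = 4πR²σT⁴ ⇒ R = √(L/(4πσT⁴)).
σT⁴ = 37.5319 W/m², so R = √(4.6440×10¹⁴/(4π×37.5319)) = 9.923×10⁵ m.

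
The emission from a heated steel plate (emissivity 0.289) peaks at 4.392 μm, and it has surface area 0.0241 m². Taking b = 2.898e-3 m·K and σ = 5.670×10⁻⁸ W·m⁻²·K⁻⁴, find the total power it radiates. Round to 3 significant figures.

P ≈ 74.9 W

Wien's law: T = b/λ_max = 2.898×10⁻³/4.392×10⁻⁶ = 659.836 K.
Area A = 0.0241 m².
Then P = εσAT⁴ = 0.289×5.670×10⁻⁸×0.0241×(659.836)⁴ = 74.9 W.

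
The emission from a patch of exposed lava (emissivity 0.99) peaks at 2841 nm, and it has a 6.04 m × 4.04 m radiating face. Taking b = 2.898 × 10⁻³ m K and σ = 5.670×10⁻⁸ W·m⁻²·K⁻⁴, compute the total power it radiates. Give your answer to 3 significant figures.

Wien's law: T = b/λ_max = 2.898×10⁻³/2.841×10⁻⁶ = 1020.06 K.
Area A = 6.04 × 4.04 = 24.4016 m².
Then P = εσAT⁴ = 0.99×5.670×10⁻⁸×24.4016×(1020.06)⁴ = 1.48×10⁶ W.

P ≈ 1.48×10⁶ W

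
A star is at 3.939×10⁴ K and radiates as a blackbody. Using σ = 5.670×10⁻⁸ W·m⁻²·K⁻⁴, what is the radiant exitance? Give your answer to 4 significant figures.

Stefan–Boltzmann: I = σT⁴ = 5.670×10⁻⁸ × (3.939×10⁴)⁴ = 1.365×10¹¹ W/m².

I ≈ 1.365×10¹¹ W/m²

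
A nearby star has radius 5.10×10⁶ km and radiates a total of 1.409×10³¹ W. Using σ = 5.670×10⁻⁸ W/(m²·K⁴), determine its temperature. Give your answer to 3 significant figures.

T ≈ 2.95×10⁴ K

Surface area A = 4πR² = 4π(5.10×10⁹ m)² = 3.26851×10²⁰ m².
P = σAT⁴ ⇒ T = (P/(σA))^(1/4) = (1.409×10³¹/(5.670×10⁻⁸×3.26851×10²⁰))^(1/4) = 2.95×10⁴ K.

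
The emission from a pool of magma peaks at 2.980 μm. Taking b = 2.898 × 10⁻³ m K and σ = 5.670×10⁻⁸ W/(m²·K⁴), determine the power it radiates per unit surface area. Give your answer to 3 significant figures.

I ≈ 5.07×10⁴ W/m²

Wien's law: T = b/λ_max = 2.898×10⁻³/2.980×10⁻⁶ = 972.483 K.
Then I = σT⁴ = 5.670×10⁻⁸×(972.483)⁴ = 5.07×10⁴ W/m².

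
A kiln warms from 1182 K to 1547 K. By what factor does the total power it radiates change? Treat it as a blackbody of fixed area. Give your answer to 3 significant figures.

P₂/P₁ ≈ 2.93

P ∝ T⁴, so P₂/P₁ = (T₂/T₁)⁴ = (1547/1182)⁴ = (1.30880)⁴ = 2.93.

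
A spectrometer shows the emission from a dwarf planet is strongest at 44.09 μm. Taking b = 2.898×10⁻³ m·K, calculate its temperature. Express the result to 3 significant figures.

T ≈ 65.7 K

Wien's law gives T = b/λ_max = (2.898×10⁻³ m·K)/(4.409×10⁻⁵ m) = 65.7 K.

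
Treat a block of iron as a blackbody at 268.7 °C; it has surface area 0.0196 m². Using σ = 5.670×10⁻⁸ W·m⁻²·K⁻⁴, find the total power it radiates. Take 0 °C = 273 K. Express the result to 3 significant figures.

P ≈ 95.7 W

T = 268.7 °C + 273 = 541.7 K.
Area A = 0.0196 m².
P = σAT⁴ = 5.670×10⁻⁸ × 0.0196 × (541.7)⁴ = 95.7 W.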